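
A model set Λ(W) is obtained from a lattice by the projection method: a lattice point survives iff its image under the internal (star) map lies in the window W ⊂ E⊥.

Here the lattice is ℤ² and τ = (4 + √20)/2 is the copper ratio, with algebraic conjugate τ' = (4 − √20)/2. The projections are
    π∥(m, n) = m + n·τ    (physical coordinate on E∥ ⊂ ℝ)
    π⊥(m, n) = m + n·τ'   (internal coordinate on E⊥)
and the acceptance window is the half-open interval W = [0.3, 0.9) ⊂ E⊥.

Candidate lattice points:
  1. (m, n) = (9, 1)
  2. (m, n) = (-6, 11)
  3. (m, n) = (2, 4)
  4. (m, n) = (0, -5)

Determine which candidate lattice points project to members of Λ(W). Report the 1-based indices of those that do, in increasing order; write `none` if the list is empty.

none

Numerically τ ≈ 4.2361 and τ' = −1/τ ≈ -0.2361.
#1 (9,1): internal coord 9 + (1)·τ' = +8.7639; +8.7639 ∉ [0.3, 0.9) → out
#2 (-6,11): internal coord -6 + (11)·τ' = -8.5967; -8.5967 ∉ [0.3, 0.9) → out
#3 (2,4): internal coord 2 + (4)·τ' = +1.0557; +1.0557 ∉ [0.3, 0.9) → out
#4 (0,-5): internal coord 0 + (-5)·τ' = +1.1803; +1.1803 ∉ [0.3, 0.9) → out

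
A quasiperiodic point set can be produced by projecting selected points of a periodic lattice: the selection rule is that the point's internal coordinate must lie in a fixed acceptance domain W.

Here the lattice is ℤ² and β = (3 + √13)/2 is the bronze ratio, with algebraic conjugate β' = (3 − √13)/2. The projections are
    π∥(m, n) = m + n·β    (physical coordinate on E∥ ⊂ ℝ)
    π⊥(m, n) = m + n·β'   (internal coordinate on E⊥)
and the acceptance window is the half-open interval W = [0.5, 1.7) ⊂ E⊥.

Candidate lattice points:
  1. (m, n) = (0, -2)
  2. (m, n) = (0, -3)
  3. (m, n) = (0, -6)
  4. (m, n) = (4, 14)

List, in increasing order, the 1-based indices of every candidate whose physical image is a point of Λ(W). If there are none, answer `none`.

β' = (3−√13)/2 ≈ -0.30278.
#1 (0,-2): internal coord 0 + (-2)·β' = +0.60555; +0.60555 ∈ [0.5, 1.7) → IN Λ
#2 (0,-3): internal coord 0 + (-3)·β' = +0.90833; +0.90833 ∈ [0.5, 1.7) → IN Λ
#3 (0,-6): internal coord 0 + (-6)·β' = +1.81665; +1.81665 ∉ [0.5, 1.7) → out
#4 (4,14): internal coord 4 + (14)·β' = -0.23886; -0.23886 ∉ [0.5, 1.7) → out

1, 2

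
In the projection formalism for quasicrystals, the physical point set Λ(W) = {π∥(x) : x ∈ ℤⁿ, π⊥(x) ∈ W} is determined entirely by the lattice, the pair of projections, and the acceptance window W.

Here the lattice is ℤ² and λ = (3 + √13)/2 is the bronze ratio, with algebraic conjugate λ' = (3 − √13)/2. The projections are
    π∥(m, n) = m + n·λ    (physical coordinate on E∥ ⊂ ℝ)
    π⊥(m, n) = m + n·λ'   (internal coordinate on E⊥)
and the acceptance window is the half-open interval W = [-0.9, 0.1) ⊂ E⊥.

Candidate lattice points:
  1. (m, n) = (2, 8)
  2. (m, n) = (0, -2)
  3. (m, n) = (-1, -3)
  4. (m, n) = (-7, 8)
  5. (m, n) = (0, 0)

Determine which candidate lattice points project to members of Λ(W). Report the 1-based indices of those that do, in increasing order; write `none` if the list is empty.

1, 3, 5

Numerically λ ≈ 3.302776 and λ' = −1/λ ≈ -0.302776.
candidate 1: (m,n)=(2,8) → π∥ = 2+8·λ ≈ 28.422205, π⊥ = 2+8·λ' ≈ -0.422205 ∈ [-0.9, 0.1) ⇒ IN Λ
candidate 2: (m,n)=(0,-2) → π∥ = 0-2·λ ≈ -6.605551, π⊥ = 0-2·λ' ≈ 0.605551 ∉ [-0.9, 0.1) ⇒ out
candidate 3: (m,n)=(-1,-3) → π∥ = -1-3·λ ≈ -10.908327, π⊥ = -1-3·λ' ≈ -0.091673 ∈ [-0.9, 0.1) ⇒ IN Λ
candidate 4: (m,n)=(-7,8) → π∥ = -7+8·λ ≈ 19.422205, π⊥ = -7+8·λ' ≈ -9.422205 ∉ [-0.9, 0.1) ⇒ out
candidate 5: (m,n)=(0,0) → π∥ = 0+0·λ ≈ 0.000000, π⊥ = 0+0·λ' ≈ 0.000000 ∈ [-0.9, 0.1) ⇒ IN Λ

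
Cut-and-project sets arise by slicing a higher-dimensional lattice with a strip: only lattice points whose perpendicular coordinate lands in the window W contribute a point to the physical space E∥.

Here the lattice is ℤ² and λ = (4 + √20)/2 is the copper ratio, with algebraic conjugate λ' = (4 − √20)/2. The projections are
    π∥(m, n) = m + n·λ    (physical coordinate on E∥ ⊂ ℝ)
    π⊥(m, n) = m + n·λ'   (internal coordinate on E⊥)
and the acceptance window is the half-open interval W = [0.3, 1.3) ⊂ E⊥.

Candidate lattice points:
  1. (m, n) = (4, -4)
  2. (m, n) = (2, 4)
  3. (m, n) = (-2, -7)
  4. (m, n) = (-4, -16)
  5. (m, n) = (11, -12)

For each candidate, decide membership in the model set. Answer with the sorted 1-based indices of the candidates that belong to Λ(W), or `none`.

2

Numerically λ ≈ 4.23607 and λ' = −1/λ ≈ -0.23607.
#1 (4,-4): internal coord 4 + (-4)·λ' = +4.94427; +4.94427 ∉ [0.3, 1.3) → out
#2 (2,4): internal coord 2 + (4)·λ' = +1.05573; +1.05573 ∈ [0.3, 1.3) → IN Λ
#3 (-2,-7): internal coord -2 + (-7)·λ' = -0.34752; -0.34752 ∉ [0.3, 1.3) → out
#4 (-4,-16): internal coord -4 + (-16)·λ' = -0.22291; -0.22291 ∉ [0.3, 1.3) → out
#5 (11,-12): internal coord 11 + (-12)·λ' = +13.83282; +13.83282 ∉ [0.3, 1.3) → out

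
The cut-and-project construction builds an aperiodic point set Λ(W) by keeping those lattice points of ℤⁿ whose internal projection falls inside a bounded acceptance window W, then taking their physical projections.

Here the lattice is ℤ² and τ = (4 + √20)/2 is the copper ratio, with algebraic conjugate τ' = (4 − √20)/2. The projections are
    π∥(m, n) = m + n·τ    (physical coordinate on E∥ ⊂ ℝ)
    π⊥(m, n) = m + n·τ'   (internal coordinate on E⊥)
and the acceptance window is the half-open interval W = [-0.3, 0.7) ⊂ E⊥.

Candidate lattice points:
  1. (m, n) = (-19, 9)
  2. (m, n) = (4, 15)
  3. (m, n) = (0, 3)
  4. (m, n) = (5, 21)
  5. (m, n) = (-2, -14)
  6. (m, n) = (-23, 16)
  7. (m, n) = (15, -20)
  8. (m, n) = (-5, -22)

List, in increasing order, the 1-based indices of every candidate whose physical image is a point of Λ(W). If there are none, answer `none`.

2, 4, 8

Compute τ' = (4−√20)/2 = -0.236068, so π⊥(m,n) = m -0.236068·n.
candidate 1: (m,n)=(-19,9) → π∥ = -19+9·τ ≈ 19.124612, π⊥ = -19+9·τ' ≈ -21.124612 ∉ [-0.3, 0.7) ⇒ out
candidate 2: (m,n)=(4,15) → π∥ = 4+15·τ ≈ 67.541020, π⊥ = 4+15·τ' ≈ 0.458980 ∈ [-0.3, 0.7) ⇒ IN Λ
candidate 3: (m,n)=(0,3) → π∥ = 0+3·τ ≈ 12.708204, π⊥ = 0+3·τ' ≈ -0.708204 ∉ [-0.3, 0.7) ⇒ out
candidate 4: (m,n)=(5,21) → π∥ = 5+21·τ ≈ 93.957428, π⊥ = 5+21·τ' ≈ 0.042572 ∈ [-0.3, 0.7) ⇒ IN Λ
candidate 5: (m,n)=(-2,-14) → π∥ = -2-14·τ ≈ -61.304952, π⊥ = -2-14·τ' ≈ 1.304952 ∉ [-0.3, 0.7) ⇒ out
candidate 6: (m,n)=(-23,16) → π∥ = -23+16·τ ≈ 44.777088, π⊥ = -23+16·τ' ≈ -26.777088 ∉ [-0.3, 0.7) ⇒ out
candidate 7: (m,n)=(15,-20) → π∥ = 15-20·τ ≈ -69.721360, π⊥ = 15-20·τ' ≈ 19.721360 ∉ [-0.3, 0.7) ⇒ out
candidate 8: (m,n)=(-5,-22) → π∥ = -5-22·τ ≈ -98.193496, π⊥ = -5-22·τ' ≈ 0.193496 ∈ [-0.3, 0.7) ⇒ IN Λ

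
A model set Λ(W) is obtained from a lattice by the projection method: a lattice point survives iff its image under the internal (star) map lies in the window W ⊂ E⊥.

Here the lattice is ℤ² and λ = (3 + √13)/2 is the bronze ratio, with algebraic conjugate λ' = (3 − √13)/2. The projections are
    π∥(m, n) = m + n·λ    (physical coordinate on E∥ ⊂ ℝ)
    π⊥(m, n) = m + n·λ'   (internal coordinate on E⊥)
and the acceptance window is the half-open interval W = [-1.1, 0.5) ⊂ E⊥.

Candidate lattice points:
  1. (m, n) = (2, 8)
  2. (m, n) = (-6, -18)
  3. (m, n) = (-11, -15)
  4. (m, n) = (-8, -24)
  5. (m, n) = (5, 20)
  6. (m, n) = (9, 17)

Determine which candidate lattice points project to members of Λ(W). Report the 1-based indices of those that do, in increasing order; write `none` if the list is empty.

Numerically λ ≈ 3.3028 and λ' = −1/λ ≈ -0.3028.
candidate 1: (m,n)=(2,8) → π∥ = 2+8·λ ≈ 28.4222, π⊥ = 2+8·λ' ≈ -0.4222 ∈ [-1.1, 0.5) ⇒ IN Λ
candidate 2: (m,n)=(-6,-18) → π∥ = -6-18·λ ≈ -65.4500, π⊥ = -6-18·λ' ≈ -0.5500 ∈ [-1.1, 0.5) ⇒ IN Λ
candidate 3: (m,n)=(-11,-15) → π∥ = -11-15·λ ≈ -60.5416, π⊥ = -11-15·λ' ≈ -6.4584 ∉ [-1.1, 0.5) ⇒ out
candidate 4: (m,n)=(-8,-24) → π∥ = -8-24·λ ≈ -87.2666, π⊥ = -8-24·λ' ≈ -0.7334 ∈ [-1.1, 0.5) ⇒ IN Λ
candidate 5: (m,n)=(5,20) → π∥ = 5+20·λ ≈ 71.0555, π⊥ = 5+20·λ' ≈ -1.0555 ∈ [-1.1, 0.5) ⇒ IN Λ
candidate 6: (m,n)=(9,17) → π∥ = 9+17·λ ≈ 65.1472, π⊥ = 9+17·λ' ≈ 3.8528 ∉ [-1.1, 0.5) ⇒ out

1, 2, 4, 5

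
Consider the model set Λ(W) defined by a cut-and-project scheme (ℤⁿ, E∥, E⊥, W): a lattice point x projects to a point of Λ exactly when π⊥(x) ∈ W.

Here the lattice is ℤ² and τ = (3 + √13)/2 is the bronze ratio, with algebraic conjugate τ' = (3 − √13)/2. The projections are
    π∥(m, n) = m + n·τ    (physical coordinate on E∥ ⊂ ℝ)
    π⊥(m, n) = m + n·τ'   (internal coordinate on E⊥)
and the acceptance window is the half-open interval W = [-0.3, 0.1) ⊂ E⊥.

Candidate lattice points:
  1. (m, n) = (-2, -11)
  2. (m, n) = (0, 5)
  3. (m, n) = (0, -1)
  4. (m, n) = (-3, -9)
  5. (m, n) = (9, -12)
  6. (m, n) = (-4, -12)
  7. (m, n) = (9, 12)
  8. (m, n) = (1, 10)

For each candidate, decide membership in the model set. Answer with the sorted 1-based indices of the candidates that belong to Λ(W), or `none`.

Numerically τ ≈ 3.3028 and τ' = −1/τ ≈ -0.3028.
candidate 1: (m,n)=(-2,-11) → π∥ = -2-11·τ ≈ -38.3305, π⊥ = -2-11·τ' ≈ 1.3305 ∉ [-0.3, 0.1) ⇒ out
candidate 2: (m,n)=(0,5) → π∥ = 0+5·τ ≈ 16.5139, π⊥ = 0+5·τ' ≈ -1.5139 ∉ [-0.3, 0.1) ⇒ out
candidate 3: (m,n)=(0,-1) → π∥ = 0-1·τ ≈ -3.3028, π⊥ = 0-1·τ' ≈ 0.3028 ∉ [-0.3, 0.1) ⇒ out
candidate 4: (m,n)=(-3,-9) → π∥ = -3-9·τ ≈ -32.7250, π⊥ = -3-9·τ' ≈ -0.2750 ∈ [-0.3, 0.1) ⇒ IN Λ
candidate 5: (m,n)=(9,-12) → π∥ = 9-12·τ ≈ -30.6333, π⊥ = 9-12·τ' ≈ 12.6333 ∉ [-0.3, 0.1) ⇒ out
candidate 6: (m,n)=(-4,-12) → π∥ = -4-12·τ ≈ -43.6333, π⊥ = -4-12·τ' ≈ -0.3667 ∉ [-0.3, 0.1) ⇒ out
candidate 7: (m,n)=(9,12) → π∥ = 9+12·τ ≈ 48.6333, π⊥ = 9+12·τ' ≈ 5.3667 ∉ [-0.3, 0.1) ⇒ out
candidate 8: (m,n)=(1,10) → π∥ = 1+10·τ ≈ 34.0278, π⊥ = 1+10·τ' ≈ -2.0278 ∉ [-0.3, 0.1) ⇒ out

4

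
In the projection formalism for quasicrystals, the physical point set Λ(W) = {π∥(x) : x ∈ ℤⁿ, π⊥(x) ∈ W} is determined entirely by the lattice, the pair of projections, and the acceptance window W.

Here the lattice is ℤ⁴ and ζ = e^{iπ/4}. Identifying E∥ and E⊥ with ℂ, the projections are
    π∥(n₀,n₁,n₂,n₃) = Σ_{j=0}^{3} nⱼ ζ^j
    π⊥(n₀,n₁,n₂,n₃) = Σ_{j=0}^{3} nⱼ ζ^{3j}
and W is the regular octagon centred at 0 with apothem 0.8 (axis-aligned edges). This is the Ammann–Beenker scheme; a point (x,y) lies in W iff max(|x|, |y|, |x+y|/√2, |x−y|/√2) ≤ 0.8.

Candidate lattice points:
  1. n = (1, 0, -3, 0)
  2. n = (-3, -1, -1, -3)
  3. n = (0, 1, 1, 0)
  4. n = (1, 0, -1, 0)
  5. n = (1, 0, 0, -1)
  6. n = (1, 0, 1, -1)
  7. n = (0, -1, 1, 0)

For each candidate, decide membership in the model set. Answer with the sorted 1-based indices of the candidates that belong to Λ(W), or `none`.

π⊥(n) = n₀ + n₁ζ³ + n₂ζ⁶ + n₃ζ⁹ where ζ = e^{iπ/4}.
candidate 1: n = (1, 0, -3, 0) → π⊥ ≈ (+1.0000, +3.0000); max(|x|,|y|,|x±y|/√2) = 3.0000 > 0.8 ⇒ ∉ W
candidate 2: n = (-3, -1, -1, -3) → π⊥ ≈ (-4.4142, -1.8284); max(|x|,|y|,|x±y|/√2) = 4.4142 > 0.8 ⇒ ∉ W
candidate 3: n = (0, 1, 1, 0) → π⊥ ≈ (-0.7071, -0.2929); max(|x|,|y|,|x±y|/√2) = 0.7071 ≤ 0.8 ⇒ ∈ W
candidate 4: n = (1, 0, -1, 0) → π⊥ ≈ (+1.0000, +1.0000); max(|x|,|y|,|x±y|/√2) = 1.4142 > 0.8 ⇒ ∉ W
candidate 5: n = (1, 0, 0, -1) → π⊥ ≈ (+0.2929, -0.7071); max(|x|,|y|,|x±y|/√2) = 0.7071 ≤ 0.8 ⇒ ∈ W
candidate 6: n = (1, 0, 1, -1) → π⊥ ≈ (+0.2929, -1.7071); max(|x|,|y|,|x±y|/√2) = 1.7071 > 0.8 ⇒ ∉ W
candidate 7: n = (0, -1, 1, 0) → π⊥ ≈ (+0.7071, -1.7071); max(|x|,|y|,|x±y|/√2) = 1.7071 > 0.8 ⇒ ∉ W

3, 5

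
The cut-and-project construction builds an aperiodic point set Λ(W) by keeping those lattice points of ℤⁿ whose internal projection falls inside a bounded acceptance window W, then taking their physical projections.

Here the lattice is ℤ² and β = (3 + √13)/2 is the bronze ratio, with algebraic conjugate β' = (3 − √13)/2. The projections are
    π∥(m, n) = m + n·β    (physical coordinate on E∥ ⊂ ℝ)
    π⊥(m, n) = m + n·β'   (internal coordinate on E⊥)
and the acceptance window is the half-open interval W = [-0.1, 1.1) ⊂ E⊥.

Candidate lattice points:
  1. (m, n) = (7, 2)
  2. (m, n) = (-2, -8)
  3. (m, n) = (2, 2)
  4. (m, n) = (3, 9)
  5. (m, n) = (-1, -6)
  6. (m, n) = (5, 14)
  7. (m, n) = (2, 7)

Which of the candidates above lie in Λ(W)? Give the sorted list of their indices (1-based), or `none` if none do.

Numerically β ≈ 3.302776 and β' = −1/β ≈ -0.302776.
[1] lift (7,2): star map gives 6.394449; window check -0.1 ≤ 6.394449 < 1.1 is false → out
[2] lift (-2,-8): star map gives 0.422205; window check -0.1 ≤ 0.422205 < 1.1 is true → IN Λ
[3] lift (2,2): star map gives 1.394449; window check -0.1 ≤ 1.394449 < 1.1 is false → out
[4] lift (3,9): star map gives 0.275019; window check -0.1 ≤ 0.275019 < 1.1 is true → IN Λ
[5] lift (-1,-6): star map gives 0.816654; window check -0.1 ≤ 0.816654 < 1.1 is true → IN Λ
[6] lift (5,14): star map gives 0.761141; window check -0.1 ≤ 0.761141 < 1.1 is true → IN Λ
[7] lift (2,7): star map gives -0.119429; window check -0.1 ≤ -0.119429 < 1.1 is false → out

2, 4, 5, 6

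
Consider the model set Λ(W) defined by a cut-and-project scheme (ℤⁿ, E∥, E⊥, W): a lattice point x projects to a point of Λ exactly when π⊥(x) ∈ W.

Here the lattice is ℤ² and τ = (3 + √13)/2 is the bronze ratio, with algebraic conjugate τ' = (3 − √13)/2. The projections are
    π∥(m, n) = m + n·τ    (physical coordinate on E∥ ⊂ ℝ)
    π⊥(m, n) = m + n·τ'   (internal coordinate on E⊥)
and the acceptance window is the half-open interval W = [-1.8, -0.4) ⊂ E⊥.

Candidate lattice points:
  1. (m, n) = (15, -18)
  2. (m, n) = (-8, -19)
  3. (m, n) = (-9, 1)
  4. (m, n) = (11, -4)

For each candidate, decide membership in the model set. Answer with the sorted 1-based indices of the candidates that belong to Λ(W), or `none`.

none

Compute τ' = (3−√13)/2 = -0.302776, so π⊥(m,n) = m -0.302776·n.
[1] lift (15,-18): star map gives 20.449961; window check -1.8 ≤ 20.449961 < -0.4 is false → out
[2] lift (-8,-19): star map gives -2.247263; window check -1.8 ≤ -2.247263 < -0.4 is false → out
[3] lift (-9,1): star map gives -9.302776; window check -1.8 ≤ -9.302776 < -0.4 is false → out
[4] lift (11,-4): star map gives 12.211103; window check -1.8 ≤ 12.211103 < -0.4 is false → out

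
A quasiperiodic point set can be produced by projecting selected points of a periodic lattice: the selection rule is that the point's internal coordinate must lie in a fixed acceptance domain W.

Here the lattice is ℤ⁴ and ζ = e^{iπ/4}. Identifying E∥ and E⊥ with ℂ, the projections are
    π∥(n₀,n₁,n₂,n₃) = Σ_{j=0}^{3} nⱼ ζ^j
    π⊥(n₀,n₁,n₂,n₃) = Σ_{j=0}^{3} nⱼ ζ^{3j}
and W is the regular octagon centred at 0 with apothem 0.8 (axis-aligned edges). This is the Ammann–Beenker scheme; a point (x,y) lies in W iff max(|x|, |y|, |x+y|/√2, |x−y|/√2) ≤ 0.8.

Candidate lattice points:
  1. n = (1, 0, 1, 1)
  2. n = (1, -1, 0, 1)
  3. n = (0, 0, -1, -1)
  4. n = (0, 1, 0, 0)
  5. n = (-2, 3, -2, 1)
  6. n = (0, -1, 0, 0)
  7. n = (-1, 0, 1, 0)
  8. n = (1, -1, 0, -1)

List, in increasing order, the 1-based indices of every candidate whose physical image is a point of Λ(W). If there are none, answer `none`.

3

With ζ = e^{iπ/4} the internal vectors are ζ^0,ζ^3,ζ^6,ζ^9.
candidate 1: n = (1, 0, 1, 1) → π⊥ ≈ (+1.7071, -0.2929); max(|x|,|y|,|x±y|/√2) = 1.7071 > 0.8 ⇒ ∉ W
candidate 2: n = (1, -1, 0, 1) → π⊥ ≈ (+2.4142, +0.0000); max(|x|,|y|,|x±y|/√2) = 2.4142 > 0.8 ⇒ ∉ W
candidate 3: n = (0, 0, -1, -1) → π⊥ ≈ (-0.7071, +0.2929); max(|x|,|y|,|x±y|/√2) = 0.7071 ≤ 0.8 ⇒ ∈ W
candidate 4: n = (0, 1, 0, 0) → π⊥ ≈ (-0.7071, +0.7071); max(|x|,|y|,|x±y|/√2) = 1.0000 > 0.8 ⇒ ∉ W
candidate 5: n = (-2, 3, -2, 1) → π⊥ ≈ (-3.4142, +4.8284); max(|x|,|y|,|x±y|/√2) = 5.8284 > 0.8 ⇒ ∉ W
candidate 6: n = (0, -1, 0, 0) → π⊥ ≈ (+0.7071, -0.7071); max(|x|,|y|,|x±y|/√2) = 1.0000 > 0.8 ⇒ ∉ W
candidate 7: n = (-1, 0, 1, 0) → π⊥ ≈ (-1.0000, -1.0000); max(|x|,|y|,|x±y|/√2) = 1.4142 > 0.8 ⇒ ∉ W
candidate 8: n = (1, -1, 0, -1) → π⊥ ≈ (+1.0000, -1.4142); max(|x|,|y|,|x±y|/√2) = 1.7071 > 0.8 ⇒ ∉ W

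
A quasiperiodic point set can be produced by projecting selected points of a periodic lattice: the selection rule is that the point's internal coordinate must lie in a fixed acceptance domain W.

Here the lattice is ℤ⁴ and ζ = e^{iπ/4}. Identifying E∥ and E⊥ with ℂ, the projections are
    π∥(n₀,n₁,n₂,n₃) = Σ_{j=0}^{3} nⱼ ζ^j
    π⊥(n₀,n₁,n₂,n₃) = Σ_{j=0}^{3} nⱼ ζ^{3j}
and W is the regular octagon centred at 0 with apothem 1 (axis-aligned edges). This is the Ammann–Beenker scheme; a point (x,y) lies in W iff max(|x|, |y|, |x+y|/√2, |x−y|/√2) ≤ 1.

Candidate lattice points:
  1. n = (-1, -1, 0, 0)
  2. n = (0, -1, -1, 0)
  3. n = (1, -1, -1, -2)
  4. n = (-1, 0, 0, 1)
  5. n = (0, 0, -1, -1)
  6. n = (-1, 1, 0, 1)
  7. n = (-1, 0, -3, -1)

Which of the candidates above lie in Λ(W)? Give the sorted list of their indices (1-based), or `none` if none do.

1, 2, 4, 5

With ζ = e^{iπ/4} the internal vectors are ζ^0,ζ^3,ζ^6,ζ^9.
candidate 1: n = (-1, -1, 0, 0) → π⊥ ≈ (-0.29289, -0.70711); max(|x|,|y|,|x±y|/√2) = 0.70711 ≤ 1 ⇒ ∈ W
candidate 2: n = (0, -1, -1, 0) → π⊥ ≈ (+0.70711, +0.29289); max(|x|,|y|,|x±y|/√2) = 0.70711 ≤ 1 ⇒ ∈ W
candidate 3: n = (1, -1, -1, -2) → π⊥ ≈ (+0.29289, -1.12132); max(|x|,|y|,|x±y|/√2) = 1.12132 > 1 ⇒ ∉ W
candidate 4: n = (-1, 0, 0, 1) → π⊥ ≈ (-0.29289, +0.70711); max(|x|,|y|,|x±y|/√2) = 0.70711 ≤ 1 ⇒ ∈ W
candidate 5: n = (0, 0, -1, -1) → π⊥ ≈ (-0.70711, +0.29289); max(|x|,|y|,|x±y|/√2) = 0.70711 ≤ 1 ⇒ ∈ W
candidate 6: n = (-1, 1, 0, 1) → π⊥ ≈ (-1.00000, +1.41421); max(|x|,|y|,|x±y|/√2) = 1.70711 > 1 ⇒ ∉ W
candidate 7: n = (-1, 0, -3, -1) → π⊥ ≈ (-1.70711, +2.29289); max(|x|,|y|,|x±y|/√2) = 2.82843 > 1 ⇒ ∉ W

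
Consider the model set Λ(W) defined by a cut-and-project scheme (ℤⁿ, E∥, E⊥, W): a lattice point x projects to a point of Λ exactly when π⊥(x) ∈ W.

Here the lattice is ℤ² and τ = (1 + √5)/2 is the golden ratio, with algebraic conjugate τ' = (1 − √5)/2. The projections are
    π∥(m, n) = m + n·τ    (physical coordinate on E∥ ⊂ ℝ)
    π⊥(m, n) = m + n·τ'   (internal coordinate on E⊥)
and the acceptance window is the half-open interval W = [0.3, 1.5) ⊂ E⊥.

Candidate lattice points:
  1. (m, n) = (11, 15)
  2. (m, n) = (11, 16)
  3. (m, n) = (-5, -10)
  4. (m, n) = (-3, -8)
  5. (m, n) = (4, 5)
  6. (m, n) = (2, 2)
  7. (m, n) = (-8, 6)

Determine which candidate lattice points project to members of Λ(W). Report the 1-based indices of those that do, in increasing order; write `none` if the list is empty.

2, 3, 5, 6

τ' = (1−√5)/2 ≈ -0.61803.
[1] lift (11,15): star map gives 1.72949; window check 0.3 ≤ 1.72949 < 1.5 is false → out
[2] lift (11,16): star map gives 1.11146; window check 0.3 ≤ 1.11146 < 1.5 is true → IN Λ
[3] lift (-5,-10): star map gives 1.18034; window check 0.3 ≤ 1.18034 < 1.5 is true → IN Λ
[4] lift (-3,-8): star map gives 1.94427; window check 0.3 ≤ 1.94427 < 1.5 is false → out
[5] lift (4,5): star map gives 0.90983; window check 0.3 ≤ 0.90983 < 1.5 is true → IN Λ
[6] lift (2,2): star map gives 0.76393; window check 0.3 ≤ 0.76393 < 1.5 is true → IN Λ
[7] lift (-8,6): star map gives -11.70820; window check 0.3 ≤ -11.70820 < 1.5 is false → out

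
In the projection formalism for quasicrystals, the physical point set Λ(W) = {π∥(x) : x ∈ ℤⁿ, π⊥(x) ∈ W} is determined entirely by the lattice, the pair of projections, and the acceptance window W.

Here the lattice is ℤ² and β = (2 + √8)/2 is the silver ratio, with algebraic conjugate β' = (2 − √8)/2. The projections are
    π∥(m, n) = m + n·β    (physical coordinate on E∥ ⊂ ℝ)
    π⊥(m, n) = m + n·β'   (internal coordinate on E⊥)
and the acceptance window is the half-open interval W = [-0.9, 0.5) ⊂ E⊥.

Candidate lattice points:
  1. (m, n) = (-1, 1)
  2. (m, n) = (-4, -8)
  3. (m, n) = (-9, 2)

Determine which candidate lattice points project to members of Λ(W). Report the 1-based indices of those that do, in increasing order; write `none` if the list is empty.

2

β' = (2−√8)/2 ≈ -0.41421.
[1] lift (-1,1): star map gives -1.41421; window check -0.9 ≤ -1.41421 < 0.5 is false → out
[2] lift (-4,-8): star map gives -0.68629; window check -0.9 ≤ -0.68629 < 0.5 is true → IN Λ
[3] lift (-9,2): star map gives -9.82843; window check -0.9 ≤ -9.82843 < 0.5 is false → out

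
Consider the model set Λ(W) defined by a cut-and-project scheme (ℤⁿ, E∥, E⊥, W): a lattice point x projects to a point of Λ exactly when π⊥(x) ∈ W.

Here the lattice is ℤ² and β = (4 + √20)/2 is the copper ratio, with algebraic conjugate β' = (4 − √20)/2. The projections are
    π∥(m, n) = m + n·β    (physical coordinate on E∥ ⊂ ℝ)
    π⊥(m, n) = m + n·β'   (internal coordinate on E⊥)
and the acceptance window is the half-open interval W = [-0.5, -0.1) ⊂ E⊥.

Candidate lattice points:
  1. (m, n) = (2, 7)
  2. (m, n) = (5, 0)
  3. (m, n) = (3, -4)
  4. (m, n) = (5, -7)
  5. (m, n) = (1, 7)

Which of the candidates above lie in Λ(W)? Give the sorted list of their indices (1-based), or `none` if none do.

β' = (4−√20)/2 ≈ -0.23607.
[1] lift (2,7): star map gives 0.34752; window check -0.5 ≤ 0.34752 < -0.1 is false → out
[2] lift (5,0): star map gives 5.00000; window check -0.5 ≤ 5.00000 < -0.1 is false → out
[3] lift (3,-4): star map gives 3.94427; window check -0.5 ≤ 3.94427 < -0.1 is false → out
[4] lift (5,-7): star map gives 6.65248; window check -0.5 ≤ 6.65248 < -0.1 is false → out
[5] lift (1,7): star map gives -0.65248; window check -0.5 ≤ -0.65248 < -0.1 is false → out

none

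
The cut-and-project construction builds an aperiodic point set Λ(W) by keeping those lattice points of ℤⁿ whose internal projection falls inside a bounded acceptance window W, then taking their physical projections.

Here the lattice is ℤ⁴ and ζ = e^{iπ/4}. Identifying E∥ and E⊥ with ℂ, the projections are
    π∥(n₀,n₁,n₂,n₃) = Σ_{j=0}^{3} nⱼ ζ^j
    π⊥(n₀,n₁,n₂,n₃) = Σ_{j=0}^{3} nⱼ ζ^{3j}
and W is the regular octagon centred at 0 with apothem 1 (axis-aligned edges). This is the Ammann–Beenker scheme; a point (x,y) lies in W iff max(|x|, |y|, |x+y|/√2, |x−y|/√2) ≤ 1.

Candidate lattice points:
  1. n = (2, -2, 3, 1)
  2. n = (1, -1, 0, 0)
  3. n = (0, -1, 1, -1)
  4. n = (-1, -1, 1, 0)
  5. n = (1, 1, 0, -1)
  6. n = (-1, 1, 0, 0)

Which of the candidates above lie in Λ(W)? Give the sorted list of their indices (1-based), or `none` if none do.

5

π⊥(n) = n₀ + n₁ζ³ + n₂ζ⁶ + n₃ζ⁹ where ζ = e^{iπ/4}.
#1 (2, -2, 3, 1): internal (4.1213, -3.7071); octagon support 5.5355 vs apothem 1 → ∉ W
#2 (1, -1, 0, 0): internal (1.7071, -0.7071); octagon support 1.7071 vs apothem 1 → ∉ W
#3 (0, -1, 1, -1): internal (0.0000, -2.4142); octagon support 2.4142 vs apothem 1 → ∉ W
#4 (-1, -1, 1, 0): internal (-0.2929, -1.7071); octagon support 1.7071 vs apothem 1 → ∉ W
#5 (1, 1, 0, -1): internal (-0.4142, 0.0000); octagon support 0.4142 vs apothem 1 → ∈ W
#6 (-1, 1, 0, 0): internal (-1.7071, 0.7071); octagon support 1.7071 vs apothem 1 → ∉ W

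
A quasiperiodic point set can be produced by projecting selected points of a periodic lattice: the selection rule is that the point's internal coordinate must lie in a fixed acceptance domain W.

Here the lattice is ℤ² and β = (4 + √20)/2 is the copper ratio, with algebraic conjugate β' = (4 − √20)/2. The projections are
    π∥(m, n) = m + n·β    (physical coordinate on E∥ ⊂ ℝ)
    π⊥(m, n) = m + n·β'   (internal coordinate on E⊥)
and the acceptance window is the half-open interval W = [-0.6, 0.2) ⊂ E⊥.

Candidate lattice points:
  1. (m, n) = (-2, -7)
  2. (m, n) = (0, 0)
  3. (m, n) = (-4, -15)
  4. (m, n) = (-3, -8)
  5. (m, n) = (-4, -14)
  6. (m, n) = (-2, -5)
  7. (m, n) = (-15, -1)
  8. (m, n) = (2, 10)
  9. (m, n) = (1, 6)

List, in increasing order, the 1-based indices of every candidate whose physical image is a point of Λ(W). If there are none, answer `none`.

1, 2, 3, 8, 9

Compute β' = (4−√20)/2 = -0.23607, so π⊥(m,n) = m -0.23607·n.
[1] lift (-2,-7): star map gives -0.34752; window check -0.6 ≤ -0.34752 < 0.2 is true → IN Λ
[2] lift (0,0): star map gives 0.00000; window check -0.6 ≤ 0.00000 < 0.2 is true → IN Λ
[3] lift (-4,-15): star map gives -0.45898; window check -0.6 ≤ -0.45898 < 0.2 is true → IN Λ
[4] lift (-3,-8): star map gives -1.11146; window check -0.6 ≤ -1.11146 < 0.2 is false → out
[5] lift (-4,-14): star map gives -0.69505; window check -0.6 ≤ -0.69505 < 0.2 is false → out
[6] lift (-2,-5): star map gives -0.81966; window check -0.6 ≤ -0.81966 < 0.2 is false → out
[7] lift (-15,-1): star map gives -14.76393; window check -0.6 ≤ -14.76393 < 0.2 is false → out
[8] lift (2,10): star map gives -0.36068; window check -0.6 ≤ -0.36068 < 0.2 is true → IN Λ
[9] lift (1,6): star map gives -0.41641; window check -0.6 ≤ -0.41641 < 0.2 is true → IN Λ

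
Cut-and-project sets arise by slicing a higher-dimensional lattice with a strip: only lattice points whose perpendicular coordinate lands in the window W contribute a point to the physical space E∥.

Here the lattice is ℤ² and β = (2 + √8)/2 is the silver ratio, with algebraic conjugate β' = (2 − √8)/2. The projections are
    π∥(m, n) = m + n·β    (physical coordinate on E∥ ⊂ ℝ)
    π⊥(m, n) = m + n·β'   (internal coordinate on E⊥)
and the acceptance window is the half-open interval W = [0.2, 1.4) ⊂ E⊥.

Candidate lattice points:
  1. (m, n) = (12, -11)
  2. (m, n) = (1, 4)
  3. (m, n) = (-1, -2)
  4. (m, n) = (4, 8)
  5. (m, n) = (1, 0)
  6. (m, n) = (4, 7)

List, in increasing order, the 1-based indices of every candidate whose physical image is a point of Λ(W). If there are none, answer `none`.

β' = (2−√8)/2 ≈ -0.4142.
[1] lift (12,-11): star map gives 16.5563; window check 0.2 ≤ 16.5563 < 1.4 is false → out
[2] lift (1,4): star map gives -0.6569; window check 0.2 ≤ -0.6569 < 1.4 is false → out
[3] lift (-1,-2): star map gives -0.1716; window check 0.2 ≤ -0.1716 < 1.4 is false → out
[4] lift (4,8): star map gives 0.6863; window check 0.2 ≤ 0.6863 < 1.4 is true → IN Λ
[5] lift (1,0): star map gives 1.0000; window check 0.2 ≤ 1.0000 < 1.4 is true → IN Λ
[6] lift (4,7): star map gives 1.1005; window check 0.2 ≤ 1.1005 < 1.4 is true → IN Λ

4, 5, 6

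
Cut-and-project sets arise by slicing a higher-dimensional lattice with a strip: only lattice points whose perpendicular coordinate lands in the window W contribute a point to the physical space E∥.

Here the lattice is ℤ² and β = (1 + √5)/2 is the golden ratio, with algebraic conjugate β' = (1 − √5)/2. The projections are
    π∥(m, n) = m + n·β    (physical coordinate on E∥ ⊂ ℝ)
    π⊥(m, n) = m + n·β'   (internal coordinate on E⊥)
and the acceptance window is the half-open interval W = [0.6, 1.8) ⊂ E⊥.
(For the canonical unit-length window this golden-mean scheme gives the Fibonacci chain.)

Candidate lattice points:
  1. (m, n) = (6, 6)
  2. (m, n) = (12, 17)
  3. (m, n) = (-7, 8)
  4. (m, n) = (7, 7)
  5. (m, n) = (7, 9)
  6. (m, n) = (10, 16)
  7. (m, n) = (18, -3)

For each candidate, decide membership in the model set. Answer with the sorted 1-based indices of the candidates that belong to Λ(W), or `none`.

2, 5

Numerically β ≈ 1.6180 and β' = −1/β ≈ -0.6180.
#1 (6,6): internal coord 6 + (6)·β' = +2.2918; +2.2918 ∉ [0.6, 1.8) → out
#2 (12,17): internal coord 12 + (17)·β' = +1.4934; +1.4934 ∈ [0.6, 1.8) → IN Λ
#3 (-7,8): internal coord -7 + (8)·β' = -11.9443; -11.9443 ∉ [0.6, 1.8) → out
#4 (7,7): internal coord 7 + (7)·β' = +2.6738; +2.6738 ∉ [0.6, 1.8) → out
#5 (7,9): internal coord 7 + (9)·β' = +1.4377; +1.4377 ∈ [0.6, 1.8) → IN Λ
#6 (10,16): internal coord 10 + (16)·β' = +0.1115; +0.1115 ∉ [0.6, 1.8) → out
#7 (18,-3): internal coord 18 + (-3)·β' = +19.8541; +19.8541 ∉ [0.6, 1.8) → out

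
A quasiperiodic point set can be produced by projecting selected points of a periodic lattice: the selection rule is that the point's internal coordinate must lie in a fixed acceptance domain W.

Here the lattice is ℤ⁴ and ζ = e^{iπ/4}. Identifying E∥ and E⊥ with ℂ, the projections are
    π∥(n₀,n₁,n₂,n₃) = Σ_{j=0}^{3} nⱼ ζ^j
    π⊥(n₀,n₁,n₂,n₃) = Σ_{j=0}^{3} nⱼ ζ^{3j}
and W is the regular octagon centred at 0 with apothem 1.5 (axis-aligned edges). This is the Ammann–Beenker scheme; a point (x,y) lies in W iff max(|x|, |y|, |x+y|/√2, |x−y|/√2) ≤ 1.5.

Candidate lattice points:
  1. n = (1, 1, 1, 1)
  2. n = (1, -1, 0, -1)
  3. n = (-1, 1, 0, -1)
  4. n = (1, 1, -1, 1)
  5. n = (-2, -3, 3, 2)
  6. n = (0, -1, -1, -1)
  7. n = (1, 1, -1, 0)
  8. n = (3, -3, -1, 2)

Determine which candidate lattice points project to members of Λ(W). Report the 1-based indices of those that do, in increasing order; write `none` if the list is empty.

1, 6

π⊥(n) = n₀ + n₁ζ³ + n₂ζ⁶ + n₃ζ⁹ where ζ = e^{iπ/4}.
candidate 1: n = (1, 1, 1, 1) → π⊥ ≈ (+1.000000, +0.414214); max(|x|,|y|,|x±y|/√2) = 1.000000 ≤ 1.5 ⇒ ∈ W
candidate 2: n = (1, -1, 0, -1) → π⊥ ≈ (+1.000000, -1.414214); max(|x|,|y|,|x±y|/√2) = 1.707107 > 1.5 ⇒ ∉ W
candidate 3: n = (-1, 1, 0, -1) → π⊥ ≈ (-2.414214, +0.000000); max(|x|,|y|,|x±y|/√2) = 2.414214 > 1.5 ⇒ ∉ W
candidate 4: n = (1, 1, -1, 1) → π⊥ ≈ (+1.000000, +2.414214); max(|x|,|y|,|x±y|/√2) = 2.414214 > 1.5 ⇒ ∉ W
candidate 5: n = (-2, -3, 3, 2) → π⊥ ≈ (+1.535534, -3.707107); max(|x|,|y|,|x±y|/√2) = 3.707107 > 1.5 ⇒ ∉ W
candidate 6: n = (0, -1, -1, -1) → π⊥ ≈ (+0.000000, -0.414214); max(|x|,|y|,|x±y|/√2) = 0.414214 ≤ 1.5 ⇒ ∈ W
candidate 7: n = (1, 1, -1, 0) → π⊥ ≈ (+0.292893, +1.707107); max(|x|,|y|,|x±y|/√2) = 1.707107 > 1.5 ⇒ ∉ W
candidate 8: n = (3, -3, -1, 2) → π⊥ ≈ (+6.535534, +0.292893); max(|x|,|y|,|x±y|/√2) = 6.535534 > 1.5 ⇒ ∉ W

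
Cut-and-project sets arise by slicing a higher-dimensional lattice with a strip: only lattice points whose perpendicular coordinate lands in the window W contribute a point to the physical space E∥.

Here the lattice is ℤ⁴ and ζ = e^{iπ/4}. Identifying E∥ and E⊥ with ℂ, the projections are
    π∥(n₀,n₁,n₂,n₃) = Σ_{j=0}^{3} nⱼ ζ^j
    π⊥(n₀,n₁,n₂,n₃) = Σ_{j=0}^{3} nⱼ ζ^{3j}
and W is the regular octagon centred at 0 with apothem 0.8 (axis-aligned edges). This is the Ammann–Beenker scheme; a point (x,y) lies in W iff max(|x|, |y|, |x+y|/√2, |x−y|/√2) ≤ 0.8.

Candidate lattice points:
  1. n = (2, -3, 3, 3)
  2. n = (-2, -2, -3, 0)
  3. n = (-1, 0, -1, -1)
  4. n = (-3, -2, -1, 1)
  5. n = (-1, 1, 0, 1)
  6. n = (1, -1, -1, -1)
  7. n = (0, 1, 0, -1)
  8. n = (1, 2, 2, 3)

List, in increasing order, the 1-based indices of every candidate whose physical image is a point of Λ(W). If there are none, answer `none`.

With ζ = e^{iπ/4} the internal vectors are ζ^0,ζ^3,ζ^6,ζ^9.
candidate 1: n = (2, -3, 3, 3) → π⊥ ≈ (+6.24264, -3.00000); max(|x|,|y|,|x±y|/√2) = 6.53553 > 0.8 ⇒ ∉ W
candidate 2: n = (-2, -2, -3, 0) → π⊥ ≈ (-0.58579, +1.58579); max(|x|,|y|,|x±y|/√2) = 1.58579 > 0.8 ⇒ ∉ W
candidate 3: n = (-1, 0, -1, -1) → π⊥ ≈ (-1.70711, +0.29289); max(|x|,|y|,|x±y|/√2) = 1.70711 > 0.8 ⇒ ∉ W
candidate 4: n = (-3, -2, -1, 1) → π⊥ ≈ (-0.87868, +0.29289); max(|x|,|y|,|x±y|/√2) = 0.87868 > 0.8 ⇒ ∉ W
candidate 5: n = (-1, 1, 0, 1) → π⊥ ≈ (-1.00000, +1.41421); max(|x|,|y|,|x±y|/√2) = 1.70711 > 0.8 ⇒ ∉ W
candidate 6: n = (1, -1, -1, -1) → π⊥ ≈ (+1.00000, -0.41421); max(|x|,|y|,|x±y|/√2) = 1.00000 > 0.8 ⇒ ∉ W
candidate 7: n = (0, 1, 0, -1) → π⊥ ≈ (-1.41421, +0.00000); max(|x|,|y|,|x±y|/√2) = 1.41421 > 0.8 ⇒ ∉ W
candidate 8: n = (1, 2, 2, 3) → π⊥ ≈ (+1.70711, +1.53553); max(|x|,|y|,|x±y|/√2) = 2.29289 > 0.8 ⇒ ∉ W

none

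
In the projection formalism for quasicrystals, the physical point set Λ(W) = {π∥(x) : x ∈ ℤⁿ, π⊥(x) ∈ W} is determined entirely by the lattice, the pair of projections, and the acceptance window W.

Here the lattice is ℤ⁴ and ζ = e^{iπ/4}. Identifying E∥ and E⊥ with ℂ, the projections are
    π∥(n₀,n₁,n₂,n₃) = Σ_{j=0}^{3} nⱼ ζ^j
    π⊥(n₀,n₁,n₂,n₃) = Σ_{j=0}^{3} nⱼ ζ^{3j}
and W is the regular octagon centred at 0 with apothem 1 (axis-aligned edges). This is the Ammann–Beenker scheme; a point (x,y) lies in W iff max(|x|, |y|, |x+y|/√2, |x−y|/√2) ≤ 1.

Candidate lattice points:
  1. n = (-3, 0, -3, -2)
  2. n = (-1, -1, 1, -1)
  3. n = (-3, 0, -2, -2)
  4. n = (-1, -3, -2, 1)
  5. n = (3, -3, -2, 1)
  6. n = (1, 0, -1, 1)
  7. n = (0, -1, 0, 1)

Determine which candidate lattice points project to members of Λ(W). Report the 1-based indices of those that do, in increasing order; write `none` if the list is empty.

none

With ζ = e^{iπ/4} the internal vectors are ζ^0,ζ^3,ζ^6,ζ^9.
candidate 1: n = (-3, 0, -3, -2) → π⊥ ≈ (-4.41421, +1.58579); max(|x|,|y|,|x±y|/√2) = 4.41421 > 1 ⇒ ∉ W
candidate 2: n = (-1, -1, 1, -1) → π⊥ ≈ (-1.00000, -2.41421); max(|x|,|y|,|x±y|/√2) = 2.41421 > 1 ⇒ ∉ W
candidate 3: n = (-3, 0, -2, -2) → π⊥ ≈ (-4.41421, +0.58579); max(|x|,|y|,|x±y|/√2) = 4.41421 > 1 ⇒ ∉ W
candidate 4: n = (-1, -3, -2, 1) → π⊥ ≈ (+1.82843, +0.58579); max(|x|,|y|,|x±y|/√2) = 1.82843 > 1 ⇒ ∉ W
candidate 5: n = (3, -3, -2, 1) → π⊥ ≈ (+5.82843, +0.58579); max(|x|,|y|,|x±y|/√2) = 5.82843 > 1 ⇒ ∉ W
candidate 6: n = (1, 0, -1, 1) → π⊥ ≈ (+1.70711, +1.70711); max(|x|,|y|,|x±y|/√2) = 2.41421 > 1 ⇒ ∉ W
candidate 7: n = (0, -1, 0, 1) → π⊥ ≈ (+1.41421, +0.00000); max(|x|,|y|,|x±y|/√2) = 1.41421 > 1 ⇒ ∉ W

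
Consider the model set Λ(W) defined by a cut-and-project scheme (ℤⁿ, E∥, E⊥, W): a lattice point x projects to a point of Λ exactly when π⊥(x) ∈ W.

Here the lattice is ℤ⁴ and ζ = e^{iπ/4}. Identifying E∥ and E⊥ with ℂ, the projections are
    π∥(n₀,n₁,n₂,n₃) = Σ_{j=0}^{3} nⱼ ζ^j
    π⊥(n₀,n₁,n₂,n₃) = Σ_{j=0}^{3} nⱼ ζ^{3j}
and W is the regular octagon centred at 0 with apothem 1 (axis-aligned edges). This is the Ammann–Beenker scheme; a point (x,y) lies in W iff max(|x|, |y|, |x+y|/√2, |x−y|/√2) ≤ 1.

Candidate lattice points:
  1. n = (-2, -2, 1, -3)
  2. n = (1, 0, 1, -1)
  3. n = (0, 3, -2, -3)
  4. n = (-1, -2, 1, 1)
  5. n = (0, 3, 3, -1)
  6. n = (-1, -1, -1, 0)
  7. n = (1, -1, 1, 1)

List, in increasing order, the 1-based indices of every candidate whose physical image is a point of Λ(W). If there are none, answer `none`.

6

π⊥(n) = n₀ + n₁ζ³ + n₂ζ⁶ + n₃ζ⁹ where ζ = e^{iπ/4}.
#1 (-2, -2, 1, -3): internal (-2.7071, -4.5355); octagon support 5.1213 vs apothem 1 → ∉ W
#2 (1, 0, 1, -1): internal (0.2929, -1.7071); octagon support 1.7071 vs apothem 1 → ∉ W
#3 (0, 3, -2, -3): internal (-4.2426, 2.0000); octagon support 4.4142 vs apothem 1 → ∉ W
#4 (-1, -2, 1, 1): internal (1.1213, -1.7071); octagon support 2.0000 vs apothem 1 → ∉ W
#5 (0, 3, 3, -1): internal (-2.8284, -1.5858); octagon support 3.1213 vs apothem 1 → ∉ W
#6 (-1, -1, -1, 0): internal (-0.2929, 0.2929); octagon support 0.4142 vs apothem 1 → ∈ W
#7 (1, -1, 1, 1): internal (2.4142, -1.0000); octagon support 2.4142 vs apothem 1 → ∉ W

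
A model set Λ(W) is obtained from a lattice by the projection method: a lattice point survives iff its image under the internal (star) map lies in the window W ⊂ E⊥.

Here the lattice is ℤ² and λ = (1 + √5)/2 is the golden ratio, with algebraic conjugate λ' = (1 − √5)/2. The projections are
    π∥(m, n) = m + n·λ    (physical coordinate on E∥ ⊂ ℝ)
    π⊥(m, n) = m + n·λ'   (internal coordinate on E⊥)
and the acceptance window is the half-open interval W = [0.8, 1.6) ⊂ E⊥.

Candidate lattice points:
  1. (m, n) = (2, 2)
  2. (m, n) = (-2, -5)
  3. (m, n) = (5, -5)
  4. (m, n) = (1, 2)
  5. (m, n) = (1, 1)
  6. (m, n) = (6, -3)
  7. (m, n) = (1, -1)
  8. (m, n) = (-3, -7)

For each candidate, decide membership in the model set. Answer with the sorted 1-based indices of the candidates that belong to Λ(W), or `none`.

2, 8

λ' = (1−√5)/2 ≈ -0.618034.
[1] lift (2,2): star map gives 0.763932; window check 0.8 ≤ 0.763932 < 1.6 is false → out
[2] lift (-2,-5): star map gives 1.090170; window check 0.8 ≤ 1.090170 < 1.6 is true → IN Λ
[3] lift (5,-5): star map gives 8.090170; window check 0.8 ≤ 8.090170 < 1.6 is false → out
[4] lift (1,2): star map gives -0.236068; window check 0.8 ≤ -0.236068 < 1.6 is false → out
[5] lift (1,1): star map gives 0.381966; window check 0.8 ≤ 0.381966 < 1.6 is false → out
[6] lift (6,-3): star map gives 7.854102; window check 0.8 ≤ 7.854102 < 1.6 is false → out
[7] lift (1,-1): star map gives 1.618034; window check 0.8 ≤ 1.618034 < 1.6 is false → out
[8] lift (-3,-7): star map gives 1.326238; window check 0.8 ≤ 1.326238 < 1.6 is true → IN Λ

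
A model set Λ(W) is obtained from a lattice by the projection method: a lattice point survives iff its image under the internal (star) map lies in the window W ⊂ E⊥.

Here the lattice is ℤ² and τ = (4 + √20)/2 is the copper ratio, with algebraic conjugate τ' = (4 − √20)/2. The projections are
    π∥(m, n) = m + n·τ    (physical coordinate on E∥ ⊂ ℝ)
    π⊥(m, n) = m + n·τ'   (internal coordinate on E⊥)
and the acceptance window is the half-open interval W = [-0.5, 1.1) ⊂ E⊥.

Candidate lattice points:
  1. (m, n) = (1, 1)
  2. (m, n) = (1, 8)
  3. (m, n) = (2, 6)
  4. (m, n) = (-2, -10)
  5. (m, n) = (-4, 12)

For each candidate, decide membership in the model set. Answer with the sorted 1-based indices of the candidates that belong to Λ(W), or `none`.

Numerically τ ≈ 4.236068 and τ' = −1/τ ≈ -0.236068.
[1] lift (1,1): star map gives 0.763932; window check -0.5 ≤ 0.763932 < 1.1 is true → IN Λ
[2] lift (1,8): star map gives -0.888544; window check -0.5 ≤ -0.888544 < 1.1 is false → out
[3] lift (2,6): star map gives 0.583592; window check -0.5 ≤ 0.583592 < 1.1 is true → IN Λ
[4] lift (-2,-10): star map gives 0.360680; window check -0.5 ≤ 0.360680 < 1.1 is true → IN Λ
[5] lift (-4,12): star map gives -6.832816; window check -0.5 ≤ -6.832816 < 1.1 is false → out

1, 3, 4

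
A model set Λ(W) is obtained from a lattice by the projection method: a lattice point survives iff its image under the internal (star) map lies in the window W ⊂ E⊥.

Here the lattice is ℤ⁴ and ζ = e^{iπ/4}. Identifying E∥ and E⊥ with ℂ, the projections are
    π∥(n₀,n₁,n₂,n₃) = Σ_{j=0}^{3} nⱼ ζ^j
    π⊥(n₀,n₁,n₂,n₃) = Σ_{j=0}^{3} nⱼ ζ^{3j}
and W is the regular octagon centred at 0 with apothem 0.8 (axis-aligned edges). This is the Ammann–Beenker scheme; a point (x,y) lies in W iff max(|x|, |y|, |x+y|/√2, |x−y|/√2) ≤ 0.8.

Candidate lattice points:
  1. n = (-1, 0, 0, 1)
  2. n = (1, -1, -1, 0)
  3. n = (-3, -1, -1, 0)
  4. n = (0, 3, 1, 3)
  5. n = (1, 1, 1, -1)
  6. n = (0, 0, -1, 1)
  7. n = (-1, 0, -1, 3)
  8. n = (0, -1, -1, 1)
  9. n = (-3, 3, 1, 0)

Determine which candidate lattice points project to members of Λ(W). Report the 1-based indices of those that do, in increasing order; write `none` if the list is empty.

1

Internal map: ζ^{3j} for j=0..3 gives (1,0), (−√2/2,√2/2), (0,−1), (√2/2,√2/2).
#1 (-1, 0, 0, 1): internal (-0.2929, 0.7071); octagon support 0.7071 vs apothem 0.8 → ∈ W
#2 (1, -1, -1, 0): internal (1.7071, 0.2929); octagon support 1.7071 vs apothem 0.8 → ∉ W
#3 (-3, -1, -1, 0): internal (-2.2929, 0.2929); octagon support 2.2929 vs apothem 0.8 → ∉ W
#4 (0, 3, 1, 3): internal (0.0000, 3.2426); octagon support 3.2426 vs apothem 0.8 → ∉ W
#5 (1, 1, 1, -1): internal (-0.4142, -1.0000); octagon support 1.0000 vs apothem 0.8 → ∉ W
#6 (0, 0, -1, 1): internal (0.7071, 1.7071); octagon support 1.7071 vs apothem 0.8 → ∉ W
#7 (-1, 0, -1, 3): internal (1.1213, 3.1213); octagon support 3.1213 vs apothem 0.8 → ∉ W
#8 (0, -1, -1, 1): internal (1.4142, 1.0000); octagon support 1.7071 vs apothem 0.8 → ∉ W
#9 (-3, 3, 1, 0): internal (-5.1213, 1.1213); octagon support 5.1213 vs apothem 0.8 → ∉ W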